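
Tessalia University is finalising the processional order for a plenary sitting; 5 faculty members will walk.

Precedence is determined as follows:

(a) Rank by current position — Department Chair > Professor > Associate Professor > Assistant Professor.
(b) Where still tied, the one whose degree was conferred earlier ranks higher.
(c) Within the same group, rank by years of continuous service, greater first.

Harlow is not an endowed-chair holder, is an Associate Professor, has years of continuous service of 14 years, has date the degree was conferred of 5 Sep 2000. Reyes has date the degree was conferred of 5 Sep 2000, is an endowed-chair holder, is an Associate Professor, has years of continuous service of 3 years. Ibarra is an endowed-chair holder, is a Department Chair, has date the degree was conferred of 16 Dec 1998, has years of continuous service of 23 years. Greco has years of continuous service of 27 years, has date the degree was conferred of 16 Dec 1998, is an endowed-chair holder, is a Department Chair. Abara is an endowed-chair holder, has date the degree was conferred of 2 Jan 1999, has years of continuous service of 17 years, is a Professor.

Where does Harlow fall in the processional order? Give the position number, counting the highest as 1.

4

By current position: Greco and Ibarra (Department Chair); then Abara (Professor); then Harlow and Reyes (Associate Professor).
Greco and Ibarra both have date the degree was conferred 16 Dec 1998, so the next rule applies.
Among Greco and Ibarra, by years of continuous service (higher first): Greco (27 years) before Ibarra (23 years).
Harlow and Reyes both have date the degree was conferred 5 Sep 2000, so the next rule applies.
Among Harlow and Reyes, by years of continuous service (higher first): Harlow (14 years) before Reyes (3 years).
Order: Greco, Ibarra, Abara, Harlow, Reyes. So position 4.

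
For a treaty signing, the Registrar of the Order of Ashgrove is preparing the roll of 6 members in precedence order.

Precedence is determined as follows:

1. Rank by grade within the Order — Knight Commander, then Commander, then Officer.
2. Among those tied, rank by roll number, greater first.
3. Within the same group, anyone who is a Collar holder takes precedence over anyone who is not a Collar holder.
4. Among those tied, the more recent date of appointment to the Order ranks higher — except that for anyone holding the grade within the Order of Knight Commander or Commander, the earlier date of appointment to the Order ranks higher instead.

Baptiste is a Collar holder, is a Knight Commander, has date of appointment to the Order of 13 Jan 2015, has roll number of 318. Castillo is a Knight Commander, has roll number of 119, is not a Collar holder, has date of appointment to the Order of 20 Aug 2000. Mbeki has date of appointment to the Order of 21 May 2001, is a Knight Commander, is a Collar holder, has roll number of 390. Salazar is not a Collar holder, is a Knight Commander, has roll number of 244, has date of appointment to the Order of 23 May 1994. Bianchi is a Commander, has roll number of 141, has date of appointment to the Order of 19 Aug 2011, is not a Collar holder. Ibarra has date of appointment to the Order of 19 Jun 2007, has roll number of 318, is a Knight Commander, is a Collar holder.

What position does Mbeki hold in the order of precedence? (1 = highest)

1

By grade within the Order: Mbeki, Ibarra, Baptiste, Salazar and Castillo (Knight Commander); then Bianchi (Commander).
Among Mbeki, Ibarra, Baptiste, Salazar and Castillo, by roll number (higher first): Mbeki (390) before Ibarra and Baptiste (318) before Salazar (244) before Castillo (119).
Ibarra and Baptiste are each a Collar holder, so the next rule applies.
Among Ibarra and Baptiste, by date of appointment to the Order (earlier first) (reversed rule for this group): Ibarra (19 Jun 2007) before Baptiste (13 Jan 2015).
Order: Mbeki, Ibarra, Baptiste, Salazar, Castillo, Bianchi. So position 1.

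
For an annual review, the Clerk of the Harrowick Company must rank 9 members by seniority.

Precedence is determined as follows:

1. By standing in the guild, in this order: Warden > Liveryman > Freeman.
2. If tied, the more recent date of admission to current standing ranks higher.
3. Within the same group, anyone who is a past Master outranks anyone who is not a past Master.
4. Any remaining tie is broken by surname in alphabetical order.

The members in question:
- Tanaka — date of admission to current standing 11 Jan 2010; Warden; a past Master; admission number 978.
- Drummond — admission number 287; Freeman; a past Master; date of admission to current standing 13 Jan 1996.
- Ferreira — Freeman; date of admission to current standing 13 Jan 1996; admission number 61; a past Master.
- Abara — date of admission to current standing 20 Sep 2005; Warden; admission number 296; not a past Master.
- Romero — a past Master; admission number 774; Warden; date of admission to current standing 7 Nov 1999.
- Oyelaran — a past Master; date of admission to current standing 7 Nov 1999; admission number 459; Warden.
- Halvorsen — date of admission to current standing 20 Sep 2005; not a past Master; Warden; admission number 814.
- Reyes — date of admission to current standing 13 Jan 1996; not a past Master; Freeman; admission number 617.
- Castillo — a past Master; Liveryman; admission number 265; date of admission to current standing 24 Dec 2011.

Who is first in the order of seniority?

Tanaka

By standing in the guild: Tanaka, Abara, Halvorsen, Oyelaran and Romero (Warden); then Castillo (Liveryman); then Drummond, Ferreira and Reyes (Freeman).
Among Tanaka, Abara, Halvorsen, Oyelaran and Romero, by date of admission to current standing (later first): Tanaka (11 Jan 2010) before Abara and Halvorsen (20 Sep 2005) before Oyelaran and Romero (7 Nov 1999).
Abara and Halvorsen are each not a past Master, so the next rule applies.
Among Abara and Halvorsen, alphabetically by surname: Abara before Halvorsen.
Oyelaran and Romero are each a past Master, so the next rule applies.
Among Oyelaran and Romero, alphabetically by surname: Oyelaran before Romero.
Drummond, Ferreira and Reyes all have date of admission to current standing 13 Jan 1996, so the next rule applies.
Among Drummond, Ferreira and Reyes, a past Master before not a past Master: Drummond and Ferreira (a past Master) before Reyes (not a past Master).
Among Drummond and Ferreira, alphabetically by surname: Drummond before Ferreira.
Order: Tanaka, Abara, Halvorsen, Oyelaran, Romero, Castillo, Drummond, Ferreira, Reyes.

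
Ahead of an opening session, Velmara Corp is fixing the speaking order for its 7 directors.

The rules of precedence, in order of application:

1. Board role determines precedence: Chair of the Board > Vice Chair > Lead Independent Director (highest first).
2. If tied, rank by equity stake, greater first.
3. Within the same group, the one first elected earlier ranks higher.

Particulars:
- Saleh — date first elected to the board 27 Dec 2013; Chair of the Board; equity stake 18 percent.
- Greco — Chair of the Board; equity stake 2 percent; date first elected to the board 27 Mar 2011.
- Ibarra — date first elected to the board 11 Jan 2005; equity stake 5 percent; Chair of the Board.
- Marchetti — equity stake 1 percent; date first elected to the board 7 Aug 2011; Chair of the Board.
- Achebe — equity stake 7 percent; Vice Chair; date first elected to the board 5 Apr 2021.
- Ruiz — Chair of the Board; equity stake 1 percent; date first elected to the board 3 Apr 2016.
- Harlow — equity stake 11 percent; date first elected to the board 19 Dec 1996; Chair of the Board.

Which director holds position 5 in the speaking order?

Marchetti

By board role: Saleh, Harlow, Ibarra, Greco, Marchetti and Ruiz (Chair of the Board); then Achebe (Vice Chair).
Among Saleh, Harlow, Ibarra, Greco, Marchetti and Ruiz, by equity stake (higher first): Saleh (18 percent) before Harlow (11 percent) before Ibarra (5 percent) before Greco (2 percent) before Marchetti and Ruiz (1 percent).
Among Marchetti and Ruiz, by date first elected to the board (earlier first): Marchetti (7 Aug 2011) before Ruiz (3 Apr 2016).
Order: Saleh, Harlow, Ibarra, Greco, Marchetti, Ruiz, Achebe.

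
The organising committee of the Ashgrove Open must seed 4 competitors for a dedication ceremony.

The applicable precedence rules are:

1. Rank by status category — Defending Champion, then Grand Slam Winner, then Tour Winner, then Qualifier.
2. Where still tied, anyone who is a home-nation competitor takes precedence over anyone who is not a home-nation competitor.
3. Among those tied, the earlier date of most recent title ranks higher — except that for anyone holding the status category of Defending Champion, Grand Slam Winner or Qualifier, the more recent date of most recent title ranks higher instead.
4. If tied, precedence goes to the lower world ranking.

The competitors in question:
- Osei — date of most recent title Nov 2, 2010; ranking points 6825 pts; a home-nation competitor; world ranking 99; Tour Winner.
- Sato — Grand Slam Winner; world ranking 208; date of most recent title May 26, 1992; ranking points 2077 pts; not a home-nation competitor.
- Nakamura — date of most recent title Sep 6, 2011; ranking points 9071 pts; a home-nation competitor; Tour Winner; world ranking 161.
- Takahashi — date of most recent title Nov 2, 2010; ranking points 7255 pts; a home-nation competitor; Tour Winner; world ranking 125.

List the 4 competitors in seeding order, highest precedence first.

By status category: Sato (Grand Slam Winner); then Osei, Takahashi and Nakamura (Tour Winner).
Osei, Takahashi and Nakamura are each a home-nation competitor, so the next rule applies.
Among Osei, Takahashi and Nakamura, by date of most recent title (earlier first): Osei and Takahashi (Nov 2, 2010) before Nakamura (Sep 6, 2011).
Among Osei and Takahashi, by world ranking (lower first): Osei (99) before Takahashi (125).
Full order: Sato, Osei, Takahashi, Nakamura.

Sato, Osei, Takahashi, Nakamura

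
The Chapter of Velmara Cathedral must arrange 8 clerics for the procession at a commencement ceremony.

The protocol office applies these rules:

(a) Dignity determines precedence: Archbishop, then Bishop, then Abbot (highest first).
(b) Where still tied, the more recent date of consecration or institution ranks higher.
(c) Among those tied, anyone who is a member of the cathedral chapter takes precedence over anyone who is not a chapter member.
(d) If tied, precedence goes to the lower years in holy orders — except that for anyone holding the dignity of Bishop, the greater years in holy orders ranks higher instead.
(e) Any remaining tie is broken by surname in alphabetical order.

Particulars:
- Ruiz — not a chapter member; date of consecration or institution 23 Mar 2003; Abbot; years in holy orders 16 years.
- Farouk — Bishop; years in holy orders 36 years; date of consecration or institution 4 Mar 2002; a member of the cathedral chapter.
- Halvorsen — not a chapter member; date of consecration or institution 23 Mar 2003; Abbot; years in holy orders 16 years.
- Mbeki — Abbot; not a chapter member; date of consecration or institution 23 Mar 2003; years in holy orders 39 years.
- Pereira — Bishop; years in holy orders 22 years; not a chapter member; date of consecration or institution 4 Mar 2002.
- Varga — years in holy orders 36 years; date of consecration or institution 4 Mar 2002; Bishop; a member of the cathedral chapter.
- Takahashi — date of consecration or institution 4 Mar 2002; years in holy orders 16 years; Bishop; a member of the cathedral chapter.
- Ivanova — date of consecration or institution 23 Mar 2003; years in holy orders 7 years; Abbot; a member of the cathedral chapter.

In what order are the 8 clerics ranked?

By dignity: Farouk, Varga, Takahashi and Pereira (Bishop); then Ivanova, Halvorsen, Ruiz and Mbeki (Abbot).
Farouk, Varga, Takahashi and Pereira all have date of consecration or institution 4 Mar 2002, so the next rule applies.
Among Farouk, Varga, Takahashi and Pereira, a member of the cathedral chapter before not a chapter member: Farouk, Varga and Takahashi (a member of the cathedral chapter) before Pereira (not a chapter member).
Among Farouk, Varga and Takahashi, by years in holy orders (higher first) (reversed rule for this group): Farouk and Varga (36 years) before Takahashi (16 years).
Among Farouk and Varga, alphabetically by surname: Farouk before Varga.
Ivanova, Halvorsen, Ruiz and Mbeki all have date of consecration or institution 23 Mar 2003, so the next rule applies.
Among Ivanova, Halvorsen, Ruiz and Mbeki, a member of the cathedral chapter before not a chapter member: Ivanova (a member of the cathedral chapter) before Halvorsen, Ruiz and Mbeki (not a chapter member).
Among Halvorsen, Ruiz and Mbeki, by years in holy orders (lower first): Halvorsen and Ruiz (16 years) before Mbeki (39 years).
Among Halvorsen and Ruiz, alphabetically by surname: Halvorsen before Ruiz.
Full order: Farouk, Varga, Takahashi, Pereira, Ivanova, Halvorsen, Ruiz, Mbeki.

Farouk, Varga, Takahashi, Pereira, Ivanova, Halvorsen, Ruiz, Mbeki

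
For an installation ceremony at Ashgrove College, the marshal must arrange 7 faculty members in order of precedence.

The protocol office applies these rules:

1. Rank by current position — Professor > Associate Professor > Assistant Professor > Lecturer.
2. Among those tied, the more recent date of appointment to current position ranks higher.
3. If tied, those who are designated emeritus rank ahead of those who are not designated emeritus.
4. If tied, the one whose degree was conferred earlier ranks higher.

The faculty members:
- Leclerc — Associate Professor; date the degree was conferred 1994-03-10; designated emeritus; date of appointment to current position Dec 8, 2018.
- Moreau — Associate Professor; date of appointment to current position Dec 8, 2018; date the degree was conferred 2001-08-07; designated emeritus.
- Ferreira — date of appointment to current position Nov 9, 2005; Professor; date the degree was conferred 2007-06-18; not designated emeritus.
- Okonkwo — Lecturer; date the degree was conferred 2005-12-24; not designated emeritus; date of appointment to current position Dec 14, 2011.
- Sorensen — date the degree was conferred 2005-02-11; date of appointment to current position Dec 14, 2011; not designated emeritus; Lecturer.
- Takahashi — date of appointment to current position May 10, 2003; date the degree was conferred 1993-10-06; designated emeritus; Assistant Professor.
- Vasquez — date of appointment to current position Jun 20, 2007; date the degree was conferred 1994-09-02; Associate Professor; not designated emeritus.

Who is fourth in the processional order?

Vasquez

By current position: Ferreira (Professor); then Leclerc, Moreau and Vasquez (Associate Professor); then Takahashi (Assistant Professor); then Sorensen and Okonkwo (Lecturer).
Among Leclerc, Moreau and Vasquez, by date of appointment to current position (later first): Leclerc and Moreau (Dec 8, 2018) before Vasquez (Jun 20, 2007).
Leclerc and Moreau are each designated emeritus, so the next rule applies.
Among Leclerc and Moreau, by date the degree was conferred (earlier first): Leclerc (1994-03-10) before Moreau (2001-08-07).
Sorensen and Okonkwo both have date of appointment to current position Dec 14, 2011, so the next rule applies.
Sorensen and Okonkwo are each not designated emeritus, so the next rule applies.
Among Sorensen and Okonkwo, by date the degree was conferred (earlier first): Sorensen (2005-02-11) before Okonkwo (2005-12-24).
Order: Ferreira, Leclerc, Moreau, Vasquez, Takahashi, Sorensen, Okonkwo.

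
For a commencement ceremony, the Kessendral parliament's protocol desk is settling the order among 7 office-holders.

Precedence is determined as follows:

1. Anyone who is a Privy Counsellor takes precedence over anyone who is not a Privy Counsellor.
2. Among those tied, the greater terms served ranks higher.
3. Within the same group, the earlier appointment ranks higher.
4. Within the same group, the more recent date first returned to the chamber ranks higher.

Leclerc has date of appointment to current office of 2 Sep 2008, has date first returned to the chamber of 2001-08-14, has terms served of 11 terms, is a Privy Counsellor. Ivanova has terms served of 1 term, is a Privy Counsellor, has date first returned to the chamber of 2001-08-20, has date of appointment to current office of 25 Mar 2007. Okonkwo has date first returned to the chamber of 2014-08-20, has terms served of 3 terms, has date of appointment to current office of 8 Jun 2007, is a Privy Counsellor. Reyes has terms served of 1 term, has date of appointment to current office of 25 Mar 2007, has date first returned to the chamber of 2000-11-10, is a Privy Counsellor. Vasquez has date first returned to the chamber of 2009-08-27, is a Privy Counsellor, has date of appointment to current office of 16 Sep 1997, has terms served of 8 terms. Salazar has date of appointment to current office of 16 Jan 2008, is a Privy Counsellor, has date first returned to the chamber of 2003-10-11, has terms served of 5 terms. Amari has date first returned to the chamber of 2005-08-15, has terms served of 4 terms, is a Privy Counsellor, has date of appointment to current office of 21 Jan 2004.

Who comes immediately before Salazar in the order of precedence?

Vasquez

By the first rule: Leclerc, Vasquez, Salazar, Amari, Okonkwo, Ivanova and Reyes (each a Privy Counsellor).
Among Leclerc, Vasquez, Salazar, Amari, Okonkwo, Ivanova and Reyes, by terms served (higher first): Leclerc (11 terms) before Vasquez (8 terms) before Salazar (5 terms) before Amari (4 terms) before Okonkwo (3 terms) before Ivanova and Reyes (1 term).
Ivanova and Reyes both have date of appointment to current office 25 Mar 2007, so the next rule applies.
Among Ivanova and Reyes, by date first returned to the chamber (later first): Ivanova (2001-08-20) before Reyes (2000-11-10).
Order: Leclerc, Vasquez, Salazar, Amari, Okonkwo, Ivanova, Reyes.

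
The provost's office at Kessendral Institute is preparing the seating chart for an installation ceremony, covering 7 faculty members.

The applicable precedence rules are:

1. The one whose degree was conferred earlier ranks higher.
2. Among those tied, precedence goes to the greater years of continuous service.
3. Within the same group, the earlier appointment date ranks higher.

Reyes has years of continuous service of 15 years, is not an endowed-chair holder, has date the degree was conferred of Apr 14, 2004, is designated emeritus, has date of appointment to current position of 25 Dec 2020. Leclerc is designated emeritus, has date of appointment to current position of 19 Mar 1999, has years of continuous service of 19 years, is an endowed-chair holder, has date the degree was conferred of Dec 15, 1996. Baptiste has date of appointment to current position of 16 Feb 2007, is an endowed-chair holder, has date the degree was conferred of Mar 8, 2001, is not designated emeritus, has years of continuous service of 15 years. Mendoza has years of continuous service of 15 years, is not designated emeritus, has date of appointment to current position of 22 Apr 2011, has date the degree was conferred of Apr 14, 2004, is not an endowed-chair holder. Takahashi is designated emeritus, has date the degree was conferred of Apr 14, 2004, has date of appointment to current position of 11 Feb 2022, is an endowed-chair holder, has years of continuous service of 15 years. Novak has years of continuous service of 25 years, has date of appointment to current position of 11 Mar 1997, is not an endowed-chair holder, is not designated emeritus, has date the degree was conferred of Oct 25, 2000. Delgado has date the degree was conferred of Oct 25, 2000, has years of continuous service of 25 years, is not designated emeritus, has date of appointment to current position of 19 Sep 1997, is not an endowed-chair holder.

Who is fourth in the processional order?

By date the degree was conferred (earlier first): Leclerc (Dec 15, 1996); then Novak and Delgado (both Oct 25, 2000); then Baptiste (Mar 8, 2001); then Mendoza, Reyes and Takahashi (each Apr 14, 2004).
Novak and Delgado both have years of continuous service 25 years, so the next rule applies.
Among Novak and Delgado, by date of appointment to current position (earlier first): Novak (11 Mar 1997) before Delgado (19 Sep 1997).
Mendoza, Reyes and Takahashi all have years of continuous service 15 years, so the next rule applies.
Among Mendoza, Reyes and Takahashi, by date of appointment to current position (earlier first): Mendoza (22 Apr 2011) before Reyes (25 Dec 2020) before Takahashi (11 Feb 2022).
Order: Leclerc, Novak, Delgado, Baptiste, Mendoza, Reyes, Takahashi.

Baptiste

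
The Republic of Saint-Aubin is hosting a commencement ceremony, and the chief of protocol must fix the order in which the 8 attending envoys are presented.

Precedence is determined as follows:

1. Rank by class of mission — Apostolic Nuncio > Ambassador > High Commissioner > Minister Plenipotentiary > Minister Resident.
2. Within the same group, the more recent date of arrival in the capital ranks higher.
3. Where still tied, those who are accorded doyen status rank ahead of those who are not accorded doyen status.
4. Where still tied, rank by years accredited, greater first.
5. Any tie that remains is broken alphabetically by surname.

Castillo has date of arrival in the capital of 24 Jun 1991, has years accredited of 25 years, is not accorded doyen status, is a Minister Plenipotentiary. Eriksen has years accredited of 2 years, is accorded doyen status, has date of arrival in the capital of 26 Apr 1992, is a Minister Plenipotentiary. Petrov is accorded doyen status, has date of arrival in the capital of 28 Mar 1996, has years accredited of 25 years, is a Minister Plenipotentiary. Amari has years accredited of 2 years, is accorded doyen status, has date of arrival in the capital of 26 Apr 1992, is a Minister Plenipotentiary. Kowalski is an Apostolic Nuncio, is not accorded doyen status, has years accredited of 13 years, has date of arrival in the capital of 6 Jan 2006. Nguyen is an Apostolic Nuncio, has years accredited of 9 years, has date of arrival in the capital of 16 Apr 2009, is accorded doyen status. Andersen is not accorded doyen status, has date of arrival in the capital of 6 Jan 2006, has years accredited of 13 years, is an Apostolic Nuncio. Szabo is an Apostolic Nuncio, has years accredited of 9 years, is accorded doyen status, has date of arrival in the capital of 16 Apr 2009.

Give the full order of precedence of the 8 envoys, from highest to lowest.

By class of mission: Nguyen, Szabo, Andersen and Kowalski (Apostolic Nuncio); then Petrov, Amari, Eriksen and Castillo (Minister Plenipotentiary).
Among Nguyen, Szabo, Andersen and Kowalski, by date of arrival in the capital (later first): Nguyen and Szabo (16 Apr 2009) before Andersen and Kowalski (6 Jan 2006).
Nguyen and Szabo are each accorded doyen status, so the next rule applies.
Nguyen and Szabo both have years accredited 9 years, so the next rule applies.
Among Nguyen and Szabo, alphabetically by surname: Nguyen before Szabo.
Andersen and Kowalski are each not accorded doyen status, so the next rule applies.
Andersen and Kowalski both have years accredited 13 years, so the next rule applies.
Among Andersen and Kowalski, alphabetically by surname: Andersen before Kowalski.
Among Petrov, Amari, Eriksen and Castillo, by date of arrival in the capital (later first): Petrov (28 Mar 1996) before Amari and Eriksen (26 Apr 1992) before Castillo (24 Jun 1991).
Amari and Eriksen are each accorded doyen status, so the next rule applies.
Amari and Eriksen both have years accredited 2 years, so the next rule applies.
Among Amari and Eriksen, alphabetically by surname: Amari before Eriksen.
Full order: Nguyen, Szabo, Andersen, Kowalski, Petrov, Amari, Eriksen, Castillo.

Nguyen, Szabo, Andersen, Kowalski, Petrov, Amari, Eriksen, Castillo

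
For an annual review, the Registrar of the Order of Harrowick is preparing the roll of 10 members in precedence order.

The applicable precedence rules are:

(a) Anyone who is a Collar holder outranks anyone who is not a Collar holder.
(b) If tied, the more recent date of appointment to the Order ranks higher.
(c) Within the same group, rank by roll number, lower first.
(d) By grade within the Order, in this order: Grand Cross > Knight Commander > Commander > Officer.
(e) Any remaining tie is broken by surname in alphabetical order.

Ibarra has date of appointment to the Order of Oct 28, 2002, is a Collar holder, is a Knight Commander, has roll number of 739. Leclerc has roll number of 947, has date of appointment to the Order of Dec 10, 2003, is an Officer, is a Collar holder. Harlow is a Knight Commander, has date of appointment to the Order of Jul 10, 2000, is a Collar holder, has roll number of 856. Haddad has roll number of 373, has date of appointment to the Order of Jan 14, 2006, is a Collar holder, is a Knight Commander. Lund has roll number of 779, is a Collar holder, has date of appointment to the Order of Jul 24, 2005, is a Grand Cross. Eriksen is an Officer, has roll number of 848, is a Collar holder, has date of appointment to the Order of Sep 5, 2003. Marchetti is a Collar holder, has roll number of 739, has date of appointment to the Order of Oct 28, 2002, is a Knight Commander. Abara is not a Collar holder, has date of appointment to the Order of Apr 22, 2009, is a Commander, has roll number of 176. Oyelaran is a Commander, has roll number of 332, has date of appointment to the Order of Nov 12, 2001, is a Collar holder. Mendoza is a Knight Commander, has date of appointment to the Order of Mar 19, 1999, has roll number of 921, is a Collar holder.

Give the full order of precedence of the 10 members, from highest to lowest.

By the first rule: Haddad, Lund, Leclerc, Eriksen, Ibarra, Marchetti, Oyelaran, Harlow and Mendoza (each a Collar holder); then Abara (not a Collar holder).
Among Haddad, Lund, Leclerc, Eriksen, Ibarra, Marchetti, Oyelaran, Harlow and Mendoza, by date of appointment to the Order (later first): Haddad (Jan 14, 2006) before Lund (Jul 24, 2005) before Leclerc (Dec 10, 2003) before Eriksen (Sep 5, 2003) before Ibarra and Marchetti (Oct 28, 2002) before Oyelaran (Nov 12, 2001) before Harlow (Jul 10, 2000) before Mendoza (Mar 19, 1999).
Ibarra and Marchetti both have roll number 739, so the next rule applies.
Ibarra and Marchetti are each Knight Commander, so the next rule applies.
Among Ibarra and Marchetti, alphabetically by surname: Ibarra before Marchetti.
Full order: Haddad, Lund, Leclerc, Eriksen, Ibarra, Marchetti, Oyelaran, Harlow, Mendoza, Abara.

Haddad, Lund, Leclerc, Eriksen, Ibarra, Marchetti, Oyelaran, Harlow, Mendoza, Abara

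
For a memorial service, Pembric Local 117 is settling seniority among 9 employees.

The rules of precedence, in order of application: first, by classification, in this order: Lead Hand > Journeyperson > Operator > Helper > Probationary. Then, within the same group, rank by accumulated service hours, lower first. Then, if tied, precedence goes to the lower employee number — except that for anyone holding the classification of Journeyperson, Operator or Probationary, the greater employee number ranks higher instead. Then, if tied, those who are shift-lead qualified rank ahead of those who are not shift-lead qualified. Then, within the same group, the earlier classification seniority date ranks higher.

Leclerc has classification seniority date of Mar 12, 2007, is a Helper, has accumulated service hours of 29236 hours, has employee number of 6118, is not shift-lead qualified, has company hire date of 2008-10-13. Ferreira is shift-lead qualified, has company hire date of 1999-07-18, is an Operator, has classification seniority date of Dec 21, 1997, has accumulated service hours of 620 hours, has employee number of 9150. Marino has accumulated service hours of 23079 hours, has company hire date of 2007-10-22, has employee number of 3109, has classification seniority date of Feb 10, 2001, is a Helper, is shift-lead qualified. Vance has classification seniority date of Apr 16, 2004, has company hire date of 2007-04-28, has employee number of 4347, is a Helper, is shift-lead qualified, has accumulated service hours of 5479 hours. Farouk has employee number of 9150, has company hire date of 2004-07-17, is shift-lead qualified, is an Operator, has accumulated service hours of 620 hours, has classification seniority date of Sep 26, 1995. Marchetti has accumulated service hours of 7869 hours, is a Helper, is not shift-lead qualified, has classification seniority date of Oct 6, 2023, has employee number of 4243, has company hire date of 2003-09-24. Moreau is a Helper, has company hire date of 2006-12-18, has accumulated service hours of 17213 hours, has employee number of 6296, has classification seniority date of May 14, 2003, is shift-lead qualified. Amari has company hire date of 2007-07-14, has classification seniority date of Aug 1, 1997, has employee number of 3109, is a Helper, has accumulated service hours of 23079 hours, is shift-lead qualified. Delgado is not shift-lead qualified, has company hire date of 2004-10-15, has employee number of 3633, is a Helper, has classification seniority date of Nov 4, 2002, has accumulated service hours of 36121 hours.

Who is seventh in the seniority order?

By classification: Farouk and Ferreira (Operator); then Vance, Marchetti, Moreau, Amari, Marino, Leclerc and Delgado (Helper).
Farouk and Ferreira both have accumulated service hours 620 hours, so the next rule applies.
Farouk and Ferreira both have employee number 9150, so the next rule applies.
Farouk and Ferreira are each shift-lead qualified, so the next rule applies.
Among Farouk and Ferreira, by classification seniority date (earlier first): Farouk (Sep 26, 1995) before Ferreira (Dec 21, 1997).
Among Vance, Marchetti, Moreau, Amari, Marino, Leclerc and Delgado, by accumulated service hours (lower first): Vance (5479 hours) before Marchetti (7869 hours) before Moreau (17213 hours) before Amari and Marino (23079 hours) before Leclerc (29236 hours) before Delgado (36121 hours).
Amari and Marino both have employee number 3109, so the next rule applies.
Amari and Marino are each shift-lead qualified, so the next rule applies.
Among Amari and Marino, by classification seniority date (earlier first): Amari (Aug 1, 1997) before Marino (Feb 10, 2001).
Order: Farouk, Ferreira, Vance, Marchetti, Moreau, Amari, Marino, Leclerc, Delgado.

Marino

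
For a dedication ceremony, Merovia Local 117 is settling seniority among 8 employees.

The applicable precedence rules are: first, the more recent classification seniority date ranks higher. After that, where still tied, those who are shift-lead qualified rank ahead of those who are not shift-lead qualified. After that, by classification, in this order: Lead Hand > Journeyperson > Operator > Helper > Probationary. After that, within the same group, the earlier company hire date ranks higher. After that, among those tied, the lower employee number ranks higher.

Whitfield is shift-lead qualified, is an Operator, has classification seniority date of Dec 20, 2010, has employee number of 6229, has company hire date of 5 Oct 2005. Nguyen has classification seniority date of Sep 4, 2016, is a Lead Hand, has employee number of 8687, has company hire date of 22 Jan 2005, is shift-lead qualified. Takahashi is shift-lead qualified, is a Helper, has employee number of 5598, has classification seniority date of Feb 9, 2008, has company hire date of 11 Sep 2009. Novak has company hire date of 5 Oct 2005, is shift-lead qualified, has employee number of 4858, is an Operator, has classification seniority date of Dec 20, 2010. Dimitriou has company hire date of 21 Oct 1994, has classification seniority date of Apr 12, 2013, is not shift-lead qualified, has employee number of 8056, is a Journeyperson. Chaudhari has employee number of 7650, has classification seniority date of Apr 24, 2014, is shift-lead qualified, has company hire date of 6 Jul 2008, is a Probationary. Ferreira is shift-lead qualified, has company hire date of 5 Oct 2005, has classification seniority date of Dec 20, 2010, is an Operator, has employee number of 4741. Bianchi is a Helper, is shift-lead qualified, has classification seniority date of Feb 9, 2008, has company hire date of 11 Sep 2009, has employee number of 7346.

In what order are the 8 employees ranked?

Nguyen, Chaudhari, Dimitriou, Ferreira, Novak, Whitfield, Takahashi, Bianchi

By classification seniority date (later first): Nguyen (Sep 4, 2016); then Chaudhari (Apr 24, 2014); then Dimitriou (Apr 12, 2013); then Ferreira, Novak and Whitfield (each Dec 20, 2010); then Takahashi and Bianchi (both Feb 9, 2008).
Ferreira, Novak and Whitfield are each shift-lead qualified, so the next rule applies.
Ferreira, Novak and Whitfield are each Operator, so the next rule applies.
Ferreira, Novak and Whitfield all have company hire date 5 Oct 2005, so the next rule applies.
Among Ferreira, Novak and Whitfield, by employee number (lower first): Ferreira (4741) before Novak (4858) before Whitfield (6229).
Takahashi and Bianchi are each shift-lead qualified, so the next rule applies.
Takahashi and Bianchi are each Helper, so the next rule applies.
Takahashi and Bianchi both have company hire date 11 Sep 2009, so the next rule applies.
Among Takahashi and Bianchi, by employee number (lower first): Takahashi (5598) before Bianchi (7346).
Full order: Nguyen, Chaudhari, Dimitriou, Ferreira, Novak, Whitfield, Takahashi, Bianchi.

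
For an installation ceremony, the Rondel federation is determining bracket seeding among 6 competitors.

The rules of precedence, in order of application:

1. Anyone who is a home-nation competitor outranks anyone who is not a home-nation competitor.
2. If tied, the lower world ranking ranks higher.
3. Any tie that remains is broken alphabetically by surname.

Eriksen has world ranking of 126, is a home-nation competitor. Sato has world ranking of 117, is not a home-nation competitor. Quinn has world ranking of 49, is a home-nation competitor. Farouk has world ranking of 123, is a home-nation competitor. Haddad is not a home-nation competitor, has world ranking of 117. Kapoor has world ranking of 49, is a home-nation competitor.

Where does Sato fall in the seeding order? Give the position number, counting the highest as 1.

6

By the first rule: Kapoor, Quinn, Farouk and Eriksen (each a home-nation competitor); then Haddad and Sato (both not a home-nation competitor).
Among Kapoor, Quinn, Farouk and Eriksen, by world ranking (lower first): Kapoor and Quinn (49) before Farouk (123) before Eriksen (126).
Among Kapoor and Quinn, alphabetically by surname: Kapoor before Quinn.
Haddad and Sato both have world ranking 117, so the next rule applies.
Among Haddad and Sato, alphabetically by surname: Haddad before Sato.
Order: Kapoor, Quinn, Farouk, Eriksen, Haddad, Sato. So position 6.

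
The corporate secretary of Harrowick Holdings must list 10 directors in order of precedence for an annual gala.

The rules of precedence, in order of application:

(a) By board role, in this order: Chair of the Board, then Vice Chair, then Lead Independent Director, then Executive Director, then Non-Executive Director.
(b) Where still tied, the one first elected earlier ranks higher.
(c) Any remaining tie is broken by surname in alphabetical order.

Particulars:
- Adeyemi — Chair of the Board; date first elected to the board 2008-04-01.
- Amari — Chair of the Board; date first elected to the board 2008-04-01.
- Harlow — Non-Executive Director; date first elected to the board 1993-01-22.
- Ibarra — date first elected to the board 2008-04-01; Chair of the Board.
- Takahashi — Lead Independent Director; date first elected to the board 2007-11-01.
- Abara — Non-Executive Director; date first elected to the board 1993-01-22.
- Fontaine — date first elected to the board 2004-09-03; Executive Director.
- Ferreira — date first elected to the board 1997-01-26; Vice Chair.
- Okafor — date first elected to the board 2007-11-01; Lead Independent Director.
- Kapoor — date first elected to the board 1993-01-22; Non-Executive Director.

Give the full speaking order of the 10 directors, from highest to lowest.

Adeyemi, Amari, Ibarra, Ferreira, Okafor, Takahashi, Fontaine, Abara, Harlow, Kapoor

By board role: Adeyemi, Amari and Ibarra (Chair of the Board); then Ferreira (Vice Chair); then Okafor and Takahashi (Lead Independent Director); then Fontaine (Executive Director); then Abara, Harlow and Kapoor (Non-Executive Director).
Adeyemi, Amari and Ibarra all have date first elected to the board 2008-04-01, so the next rule applies.
Among Adeyemi, Amari and Ibarra, alphabetically by surname: Adeyemi before Amari before Ibarra.
Okafor and Takahashi both have date first elected to the board 2007-11-01, so the next rule applies.
Among Okafor and Takahashi, alphabetically by surname: Okafor before Takahashi.
Abara, Harlow and Kapoor all have date first elected to the board 1993-01-22, so the next rule applies.
Among Abara, Harlow and Kapoor, alphabetically by surname: Abara before Harlow before Kapoor.
Full order: Adeyemi, Amari, Ibarra, Ferreira, Okafor, Takahashi, Fontaine, Abara, Harlow, Kapoor.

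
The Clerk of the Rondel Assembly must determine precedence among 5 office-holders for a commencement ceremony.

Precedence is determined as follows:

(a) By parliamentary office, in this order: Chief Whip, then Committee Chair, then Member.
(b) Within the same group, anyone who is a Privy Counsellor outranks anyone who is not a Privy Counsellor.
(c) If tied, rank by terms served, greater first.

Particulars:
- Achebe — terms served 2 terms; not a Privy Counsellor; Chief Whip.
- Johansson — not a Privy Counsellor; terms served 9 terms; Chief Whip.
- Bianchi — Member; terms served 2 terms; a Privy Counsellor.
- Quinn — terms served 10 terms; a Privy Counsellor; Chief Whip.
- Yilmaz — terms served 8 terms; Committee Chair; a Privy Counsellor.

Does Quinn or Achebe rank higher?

By parliamentary office: Quinn, Johansson and Achebe (Chief Whip); then Yilmaz (Committee Chair); then Bianchi (Member).
Among Quinn, Johansson and Achebe, a Privy Counsellor before not a Privy Counsellor: Quinn (a Privy Counsellor) before Johansson and Achebe (not a Privy Counsellor).
Among Johansson and Achebe, by terms served (higher first): Johansson (9 terms) before Achebe (2 terms).
So Quinn takes precedence.

Quinn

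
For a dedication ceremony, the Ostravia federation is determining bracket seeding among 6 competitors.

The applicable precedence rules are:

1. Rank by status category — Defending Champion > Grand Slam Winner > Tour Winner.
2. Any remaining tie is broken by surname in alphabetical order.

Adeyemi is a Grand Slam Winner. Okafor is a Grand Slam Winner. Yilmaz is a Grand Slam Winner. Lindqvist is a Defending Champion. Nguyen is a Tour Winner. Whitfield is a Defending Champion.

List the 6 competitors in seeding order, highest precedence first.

By status category: Lindqvist and Whitfield (Defending Champion); then Adeyemi, Okafor and Yilmaz (Grand Slam Winner); then Nguyen (Tour Winner).
Among Lindqvist and Whitfield, alphabetically by surname: Lindqvist before Whitfield.
Among Adeyemi, Okafor and Yilmaz, alphabetically by surname: Adeyemi before Okafor before Yilmaz.
Full order: Lindqvist, Whitfield, Adeyemi, Okafor, Yilmaz, Nguyen.

Lindqvist, Whitfield, Adeyemi, Okafor, Yilmaz, Nguyen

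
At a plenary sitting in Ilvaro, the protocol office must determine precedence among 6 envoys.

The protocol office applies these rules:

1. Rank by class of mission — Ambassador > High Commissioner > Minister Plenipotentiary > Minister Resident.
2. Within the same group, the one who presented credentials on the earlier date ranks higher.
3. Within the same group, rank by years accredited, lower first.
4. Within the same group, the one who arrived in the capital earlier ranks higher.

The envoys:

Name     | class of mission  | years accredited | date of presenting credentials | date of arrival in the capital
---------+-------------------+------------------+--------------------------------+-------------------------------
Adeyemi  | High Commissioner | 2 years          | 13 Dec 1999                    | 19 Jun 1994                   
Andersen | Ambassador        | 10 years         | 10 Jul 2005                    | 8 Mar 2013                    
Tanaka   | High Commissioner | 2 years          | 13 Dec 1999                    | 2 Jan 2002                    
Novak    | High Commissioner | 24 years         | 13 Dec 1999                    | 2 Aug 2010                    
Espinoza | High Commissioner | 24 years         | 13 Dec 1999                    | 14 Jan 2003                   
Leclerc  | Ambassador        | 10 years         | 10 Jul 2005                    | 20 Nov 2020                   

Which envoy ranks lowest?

Novak

By class of mission: Andersen and Leclerc (Ambassador); then Adeyemi, Tanaka, Espinoza and Novak (High Commissioner).
Andersen and Leclerc both have date of presenting credentials 10 Jul 2005, so the next rule applies.
Andersen and Leclerc both have years accredited 10 years, so the next rule applies.
Among Andersen and Leclerc, by date of arrival in the capital (earlier first): Andersen (8 Mar 2013) before Leclerc (20 Nov 2020).
Adeyemi, Tanaka, Espinoza and Novak all have date of presenting credentials 13 Dec 1999, so the next rule applies.
Among Adeyemi, Tanaka, Espinoza and Novak, by years accredited (lower first): Adeyemi and Tanaka (2 years) before Espinoza and Novak (24 years).
Among Adeyemi and Tanaka, by date of arrival in the capital (earlier first): Adeyemi (19 Jun 1994) before Tanaka (2 Jan 2002).
Among Espinoza and Novak, by date of arrival in the capital (earlier first): Espinoza (14 Jan 2003) before Novak (2 Aug 2010).
Order: Andersen, Leclerc, Adeyemi, Tanaka, Espinoza, Novak.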